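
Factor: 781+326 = 1107 = 3^3*41^1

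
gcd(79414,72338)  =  2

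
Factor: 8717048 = 2^3*19^1  *57349^1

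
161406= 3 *53802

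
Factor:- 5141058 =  - 2^1* 3^1*13^1*19^1*3469^1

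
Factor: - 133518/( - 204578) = 3^1*7^1*17^1*547^( - 1 ) = 357/547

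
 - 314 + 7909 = 7595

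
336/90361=336/90361 =0.00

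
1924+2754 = 4678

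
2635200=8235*320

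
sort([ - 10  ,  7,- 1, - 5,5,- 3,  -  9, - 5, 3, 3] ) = [-10 , - 9, - 5,-5,-3, - 1,3, 3 , 5, 7]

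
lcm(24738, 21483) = 816354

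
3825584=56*68314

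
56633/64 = 56633/64= 884.89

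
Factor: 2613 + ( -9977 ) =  - 2^2*7^1 * 263^1 = - 7364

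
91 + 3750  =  3841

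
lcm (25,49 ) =1225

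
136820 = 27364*5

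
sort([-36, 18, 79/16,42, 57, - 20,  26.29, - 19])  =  [  -  36,  -  20, - 19,79/16,  18,  26.29, 42, 57]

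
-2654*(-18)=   47772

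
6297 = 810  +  5487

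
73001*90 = 6570090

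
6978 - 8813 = -1835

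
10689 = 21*509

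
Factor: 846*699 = 591354 = 2^1*3^3*47^1*233^1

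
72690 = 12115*6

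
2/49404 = 1/24702 = 0.00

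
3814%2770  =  1044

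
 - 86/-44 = 1 +21/22= 1.95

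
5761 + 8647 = 14408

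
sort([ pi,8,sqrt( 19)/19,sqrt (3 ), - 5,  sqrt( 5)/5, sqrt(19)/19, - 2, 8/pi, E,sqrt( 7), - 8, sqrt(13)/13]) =[ - 8, - 5,-2,sqrt( 19)/19,sqrt( 19 ) /19, sqrt( 13) /13,sqrt(5)/5,sqrt( 3),  8/pi,sqrt( 7), E,pi,8]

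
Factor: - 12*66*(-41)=2^3 *3^2*11^1*41^1 = 32472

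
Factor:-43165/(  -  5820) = 89/12 = 2^(-2 )*3^( - 1 )*89^1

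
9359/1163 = 9359/1163 = 8.05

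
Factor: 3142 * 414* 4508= 2^4*3^2*7^2*23^2*1571^1 = 5863952304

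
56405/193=56405/193 = 292.25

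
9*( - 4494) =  - 40446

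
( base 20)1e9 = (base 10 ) 689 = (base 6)3105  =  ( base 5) 10224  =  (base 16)2b1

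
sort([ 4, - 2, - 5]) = [ - 5, - 2,4] 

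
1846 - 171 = 1675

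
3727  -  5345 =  - 1618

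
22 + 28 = 50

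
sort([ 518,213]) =[213, 518 ] 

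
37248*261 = 9721728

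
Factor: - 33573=  -  3^1*19^2*31^1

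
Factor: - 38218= - 2^1*97^1*197^1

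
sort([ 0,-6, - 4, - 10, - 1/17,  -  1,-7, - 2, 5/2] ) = [-10, - 7,  -  6, - 4,  -  2, - 1, - 1/17,0,5/2 ]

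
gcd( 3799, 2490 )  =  1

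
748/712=187/178  =  1.05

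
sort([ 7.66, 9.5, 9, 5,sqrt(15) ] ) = [sqrt ( 15),5,7.66, 9, 9.5]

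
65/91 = 5/7 = 0.71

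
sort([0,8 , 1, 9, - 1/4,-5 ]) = [ - 5 , - 1/4, 0,  1, 8, 9] 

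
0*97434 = 0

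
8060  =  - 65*( - 124)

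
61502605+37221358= 98723963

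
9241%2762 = 955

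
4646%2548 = 2098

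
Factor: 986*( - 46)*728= - 33019168 = - 2^5*7^1*13^1*17^1*23^1*29^1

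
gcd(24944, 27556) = 4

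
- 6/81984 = -1+13663/13664 = - 0.00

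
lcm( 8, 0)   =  0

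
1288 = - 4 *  ( - 322) 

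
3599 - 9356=- 5757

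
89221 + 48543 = 137764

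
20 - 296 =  - 276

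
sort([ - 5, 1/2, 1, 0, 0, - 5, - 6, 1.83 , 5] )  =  [- 6, - 5, - 5,0, 0,1/2, 1, 1.83, 5]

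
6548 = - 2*(-3274)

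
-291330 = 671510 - 962840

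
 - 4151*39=  -  161889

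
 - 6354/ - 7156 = 3177/3578  =  0.89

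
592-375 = 217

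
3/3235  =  3/3235 = 0.00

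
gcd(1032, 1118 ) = 86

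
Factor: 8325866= 2^1 * 127^1*32779^1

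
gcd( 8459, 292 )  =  1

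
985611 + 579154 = 1564765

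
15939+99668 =115607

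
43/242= 43/242 =0.18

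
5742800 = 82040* 70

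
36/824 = 9/206 =0.04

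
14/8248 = 7/4124=0.00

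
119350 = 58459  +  60891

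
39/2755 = 39/2755 = 0.01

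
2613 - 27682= -25069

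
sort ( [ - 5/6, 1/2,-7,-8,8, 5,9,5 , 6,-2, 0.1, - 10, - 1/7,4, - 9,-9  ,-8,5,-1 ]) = [-10,-9, - 9, - 8,-8, - 7, - 2, - 1,-5/6, - 1/7, 0.1 , 1/2,  4, 5, 5,  5,6,8, 9 ]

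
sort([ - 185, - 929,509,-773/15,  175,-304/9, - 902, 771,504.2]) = [- 929,-902,-185, - 773/15,- 304/9,175,504.2,509, 771 ] 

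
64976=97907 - 32931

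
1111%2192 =1111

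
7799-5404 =2395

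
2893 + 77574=80467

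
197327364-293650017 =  - 96322653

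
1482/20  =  741/10 = 74.10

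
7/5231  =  7/5231 = 0.00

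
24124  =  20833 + 3291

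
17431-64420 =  - 46989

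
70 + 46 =116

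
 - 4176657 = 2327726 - 6504383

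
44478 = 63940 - 19462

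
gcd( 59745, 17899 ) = 7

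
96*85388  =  8197248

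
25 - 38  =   - 13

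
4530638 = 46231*98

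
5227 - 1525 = 3702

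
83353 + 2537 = 85890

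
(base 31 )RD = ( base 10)850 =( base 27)14D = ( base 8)1522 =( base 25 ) 190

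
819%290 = 239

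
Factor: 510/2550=5^( - 1 ) = 1/5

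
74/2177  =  74/2177 = 0.03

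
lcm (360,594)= 11880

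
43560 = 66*660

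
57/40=1 + 17/40= 1.43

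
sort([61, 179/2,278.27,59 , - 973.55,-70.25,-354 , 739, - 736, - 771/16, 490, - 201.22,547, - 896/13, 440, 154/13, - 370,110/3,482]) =[ - 973.55,  -  736, - 370,- 354,  -  201.22, - 70.25, -896/13, - 771/16, 154/13,110/3, 59 , 61, 179/2, 278.27, 440, 482, 490, 547,739]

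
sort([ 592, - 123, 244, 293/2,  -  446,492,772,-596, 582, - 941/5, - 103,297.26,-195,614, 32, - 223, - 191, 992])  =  [ - 596, - 446, - 223  ,-195, - 191,  -  941/5, - 123, - 103 , 32, 293/2, 244,297.26, 492, 582,592,614, 772,  992] 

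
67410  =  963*70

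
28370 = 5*5674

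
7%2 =1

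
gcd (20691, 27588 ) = 6897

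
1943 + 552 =2495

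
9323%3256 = 2811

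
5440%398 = 266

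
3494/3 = 3494/3 = 1164.67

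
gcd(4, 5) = 1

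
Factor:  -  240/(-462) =40/77= 2^3*5^1*7^ ( - 1)*11^(  -  1)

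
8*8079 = 64632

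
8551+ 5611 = 14162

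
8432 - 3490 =4942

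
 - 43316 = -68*637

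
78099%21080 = 14859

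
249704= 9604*26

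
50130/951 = 16710/317 = 52.71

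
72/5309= 72/5309 = 0.01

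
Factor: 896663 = 163^1*5501^1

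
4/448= 1/112= 0.01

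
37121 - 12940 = 24181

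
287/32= 8 + 31/32 = 8.97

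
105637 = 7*15091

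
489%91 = 34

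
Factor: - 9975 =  - 3^1*5^2*7^1*19^1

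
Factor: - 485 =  - 5^1 * 97^1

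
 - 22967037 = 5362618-28329655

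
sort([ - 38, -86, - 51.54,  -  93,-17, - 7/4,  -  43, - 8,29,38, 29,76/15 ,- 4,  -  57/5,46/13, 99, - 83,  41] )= [  -  93, - 86, - 83, - 51.54,  -  43,  -  38, -17, - 57/5, - 8, - 4, - 7/4,46/13, 76/15, 29,29,38,41,99 ] 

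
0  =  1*0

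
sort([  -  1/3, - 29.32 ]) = [ - 29.32, -1/3 ] 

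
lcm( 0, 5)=0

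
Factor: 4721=4721^1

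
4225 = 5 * 845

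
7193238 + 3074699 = 10267937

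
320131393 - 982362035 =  - 662230642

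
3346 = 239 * 14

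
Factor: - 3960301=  - 23^1* 233^1 * 739^1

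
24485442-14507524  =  9977918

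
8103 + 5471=13574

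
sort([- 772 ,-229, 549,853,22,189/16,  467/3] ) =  [ - 772, - 229,189/16, 22,467/3, 549, 853] 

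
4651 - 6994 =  - 2343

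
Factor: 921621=3^1*17^2*1063^1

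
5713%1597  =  922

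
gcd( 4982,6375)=1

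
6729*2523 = 16977267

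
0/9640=0 = 0.00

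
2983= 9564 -6581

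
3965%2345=1620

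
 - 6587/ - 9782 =6587/9782 = 0.67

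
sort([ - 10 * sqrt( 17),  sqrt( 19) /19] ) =[ - 10*sqrt (17),  sqrt(19)/19]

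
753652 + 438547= 1192199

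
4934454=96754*51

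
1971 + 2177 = 4148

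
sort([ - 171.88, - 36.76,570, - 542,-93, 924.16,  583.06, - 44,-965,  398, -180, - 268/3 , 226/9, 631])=[ - 965, -542,-180, - 171.88,-93, - 268/3, - 44, - 36.76,226/9,398,570,583.06, 631,924.16] 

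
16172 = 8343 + 7829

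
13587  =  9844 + 3743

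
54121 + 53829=107950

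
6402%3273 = 3129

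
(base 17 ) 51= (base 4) 1112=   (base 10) 86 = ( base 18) 4E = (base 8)126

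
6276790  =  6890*911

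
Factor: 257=257^1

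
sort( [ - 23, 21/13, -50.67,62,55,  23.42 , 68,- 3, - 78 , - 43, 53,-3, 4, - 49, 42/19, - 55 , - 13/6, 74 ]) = [ - 78,-55, - 50.67, - 49, - 43,-23, - 3, - 3,-13/6,21/13,  42/19, 4, 23.42, 53 , 55,  62, 68, 74 ]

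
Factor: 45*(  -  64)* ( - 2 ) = 2^7* 3^2*5^1= 5760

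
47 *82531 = 3878957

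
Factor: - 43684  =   - 2^2*67^1*163^1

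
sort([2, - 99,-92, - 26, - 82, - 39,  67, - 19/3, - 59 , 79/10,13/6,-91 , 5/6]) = [ - 99, - 92, - 91, - 82, - 59, - 39, - 26, - 19/3 , 5/6,2, 13/6, 79/10,  67] 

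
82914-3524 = 79390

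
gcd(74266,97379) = 1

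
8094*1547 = 12521418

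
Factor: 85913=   53^1  *  1621^1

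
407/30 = 407/30  =  13.57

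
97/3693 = 97/3693 =0.03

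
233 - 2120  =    -  1887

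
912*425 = 387600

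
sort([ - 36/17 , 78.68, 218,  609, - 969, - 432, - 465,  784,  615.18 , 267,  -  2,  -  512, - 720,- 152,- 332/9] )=[-969, -720,  -  512, -465,-432,- 152, - 332/9, - 36/17, -2,78.68,218, 267,609,615.18,  784 ]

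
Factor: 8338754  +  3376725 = 11715479 = 43^1*272453^1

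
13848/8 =1731 = 1731.00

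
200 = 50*4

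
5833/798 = 7 + 13/42= 7.31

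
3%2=1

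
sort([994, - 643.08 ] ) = [ - 643.08, 994 ] 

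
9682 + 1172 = 10854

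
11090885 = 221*50185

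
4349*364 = 1583036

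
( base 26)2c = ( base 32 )20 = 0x40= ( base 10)64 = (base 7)121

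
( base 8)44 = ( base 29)17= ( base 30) 16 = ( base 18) 20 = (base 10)36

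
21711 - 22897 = -1186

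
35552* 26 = 924352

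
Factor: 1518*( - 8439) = - 2^1*3^2*11^1*23^1 * 29^1*97^1 = - 12810402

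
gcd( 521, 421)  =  1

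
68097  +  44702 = 112799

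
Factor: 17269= 7^1*2467^1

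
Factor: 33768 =2^3*3^2 *7^1 *67^1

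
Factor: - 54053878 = -2^1*1229^1*21991^1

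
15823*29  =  458867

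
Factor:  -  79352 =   -  2^3*7^1*13^1*109^1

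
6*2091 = 12546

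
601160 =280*2147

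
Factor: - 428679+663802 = 235123 = 7^1 * 33589^1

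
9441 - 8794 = 647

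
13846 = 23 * 602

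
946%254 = 184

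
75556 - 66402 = 9154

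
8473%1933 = 741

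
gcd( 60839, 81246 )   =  1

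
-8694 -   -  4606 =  - 4088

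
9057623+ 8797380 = 17855003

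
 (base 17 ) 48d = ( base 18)409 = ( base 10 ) 1305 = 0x519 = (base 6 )10013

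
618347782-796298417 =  - 177950635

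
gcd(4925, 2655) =5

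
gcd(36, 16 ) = 4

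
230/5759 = 230/5759 =0.04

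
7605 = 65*117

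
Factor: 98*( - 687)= - 67326 = -2^1*3^1*7^2* 229^1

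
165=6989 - 6824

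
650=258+392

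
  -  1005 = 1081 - 2086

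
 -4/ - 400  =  1/100 = 0.01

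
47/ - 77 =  - 1 + 30/77=- 0.61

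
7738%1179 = 664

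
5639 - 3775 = 1864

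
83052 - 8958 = 74094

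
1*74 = 74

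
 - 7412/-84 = 1853/21=88.24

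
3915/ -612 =-435/68 = -6.40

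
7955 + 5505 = 13460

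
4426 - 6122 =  - 1696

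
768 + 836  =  1604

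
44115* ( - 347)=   -  15307905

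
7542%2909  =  1724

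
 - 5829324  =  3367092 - 9196416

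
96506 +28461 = 124967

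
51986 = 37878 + 14108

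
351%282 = 69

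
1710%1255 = 455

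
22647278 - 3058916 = 19588362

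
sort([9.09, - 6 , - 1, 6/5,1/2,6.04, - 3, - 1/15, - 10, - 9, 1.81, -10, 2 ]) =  [ - 10, - 10,  -  9,-6, - 3, - 1, - 1/15, 1/2, 6/5,1.81,2, 6.04, 9.09 ]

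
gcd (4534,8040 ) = 2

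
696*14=9744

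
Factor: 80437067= 80437067^1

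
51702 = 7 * 7386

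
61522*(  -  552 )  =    -  33960144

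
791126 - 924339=  -  133213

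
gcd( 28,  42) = 14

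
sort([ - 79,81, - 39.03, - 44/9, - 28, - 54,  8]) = [ - 79, - 54, - 39.03, - 28, - 44/9 , 8,81] 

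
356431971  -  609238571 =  - 252806600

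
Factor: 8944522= 2^1*4472261^1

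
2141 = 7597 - 5456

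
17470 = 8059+9411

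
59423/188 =316 + 15/188  =  316.08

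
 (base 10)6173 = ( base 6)44325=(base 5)144143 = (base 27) 8ch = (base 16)181D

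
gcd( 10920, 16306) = 2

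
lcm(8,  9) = 72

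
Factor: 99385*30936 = 2^3*3^1*5^1 * 11^1*13^1*139^1*1289^1 =3074574360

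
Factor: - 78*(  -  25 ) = 1950 = 2^1*3^1*5^2*13^1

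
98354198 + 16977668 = 115331866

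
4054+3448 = 7502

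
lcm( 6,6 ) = 6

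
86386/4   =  21596+ 1/2 = 21596.50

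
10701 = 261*41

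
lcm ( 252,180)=1260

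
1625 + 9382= 11007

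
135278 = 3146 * 43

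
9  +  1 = 10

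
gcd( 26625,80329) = 1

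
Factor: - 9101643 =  - 3^1*3033881^1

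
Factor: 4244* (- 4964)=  -21067216 = - 2^4*17^1*73^1*1061^1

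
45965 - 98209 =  - 52244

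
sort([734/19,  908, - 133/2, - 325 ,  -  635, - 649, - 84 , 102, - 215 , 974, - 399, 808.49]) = [ - 649,-635,  -  399 , - 325, - 215 ,-84, - 133/2,734/19 , 102,808.49 , 908, 974] 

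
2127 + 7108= 9235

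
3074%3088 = 3074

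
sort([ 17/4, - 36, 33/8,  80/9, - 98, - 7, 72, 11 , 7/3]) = [ -98, - 36, - 7 , 7/3, 33/8,17/4,80/9, 11,72]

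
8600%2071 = 316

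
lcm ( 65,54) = 3510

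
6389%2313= 1763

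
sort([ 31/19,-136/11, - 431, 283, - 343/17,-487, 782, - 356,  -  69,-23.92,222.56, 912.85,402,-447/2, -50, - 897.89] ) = [ - 897.89, - 487, - 431, - 356, - 447/2, - 69, - 50, - 23.92, - 343/17, - 136/11, 31/19,222.56,283,402,782,912.85 ]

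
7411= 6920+491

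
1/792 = 1/792 = 0.00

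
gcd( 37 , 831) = 1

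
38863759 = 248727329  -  209863570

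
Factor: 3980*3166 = 2^3*5^1*199^1*1583^1 = 12600680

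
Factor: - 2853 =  - 3^2 * 317^1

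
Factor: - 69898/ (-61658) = 34949/30829= 30829^( - 1 )*34949^1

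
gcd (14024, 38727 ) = 1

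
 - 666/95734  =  -1 + 47534/47867  =  -0.01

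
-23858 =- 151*158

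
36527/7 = 36527/7 = 5218.14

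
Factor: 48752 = 2^4*11^1*277^1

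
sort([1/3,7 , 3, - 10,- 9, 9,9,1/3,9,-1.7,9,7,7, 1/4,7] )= [-10,-9, - 1.7,1/4,1/3, 1/3, 3 , 7,7,7,7,  9, 9 , 9, 9]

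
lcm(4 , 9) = 36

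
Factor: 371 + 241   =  2^2*3^2 * 17^1 = 612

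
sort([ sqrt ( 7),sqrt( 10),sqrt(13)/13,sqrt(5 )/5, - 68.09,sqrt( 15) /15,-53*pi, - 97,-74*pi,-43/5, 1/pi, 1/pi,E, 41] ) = [ - 74 * pi,- 53*pi, - 97,-68.09,-43/5, sqrt( 15)/15, sqrt( 13)/13,  1/pi, 1/pi, sqrt ( 5)/5 , sqrt ( 7),E,sqrt ( 10), 41]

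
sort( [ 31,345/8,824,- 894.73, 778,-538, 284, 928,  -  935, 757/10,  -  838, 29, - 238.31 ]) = [ - 935, - 894.73,- 838, - 538, - 238.31,29, 31,345/8, 757/10,  284 , 778 , 824, 928 ] 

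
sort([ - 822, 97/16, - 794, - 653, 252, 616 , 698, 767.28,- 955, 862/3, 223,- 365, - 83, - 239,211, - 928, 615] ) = [ - 955, - 928, - 822, -794,-653, - 365,  -  239, - 83,97/16,211, 223, 252, 862/3, 615, 616, 698, 767.28] 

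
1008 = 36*28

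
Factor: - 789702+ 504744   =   - 2^1*3^4*1759^1= - 284958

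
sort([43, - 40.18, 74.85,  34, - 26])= [-40.18, - 26 , 34,43,74.85 ]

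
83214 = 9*9246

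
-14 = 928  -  942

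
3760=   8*470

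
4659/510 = 9 + 23/170= 9.14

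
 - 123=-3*41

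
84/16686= 14/2781 = 0.01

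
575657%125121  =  75173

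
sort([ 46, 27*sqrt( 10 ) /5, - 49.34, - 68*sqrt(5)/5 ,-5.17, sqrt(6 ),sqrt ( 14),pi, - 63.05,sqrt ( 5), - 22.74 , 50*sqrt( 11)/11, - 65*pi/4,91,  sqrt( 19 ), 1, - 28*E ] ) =[ - 28*E, - 63.05, - 65*pi/4, - 49.34, - 68*sqrt( 5)/5, - 22.74, - 5.17,  1,sqrt( 5), sqrt( 6), pi,sqrt( 14),sqrt(19), 50*sqrt(11 )/11, 27 * sqrt(10)/5,46,91]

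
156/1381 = 156/1381  =  0.11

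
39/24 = 13/8 = 1.62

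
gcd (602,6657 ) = 7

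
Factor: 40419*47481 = 3^5*7^2*17^1*19^1* 499^1 = 1919134539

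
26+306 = 332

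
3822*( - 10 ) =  - 38220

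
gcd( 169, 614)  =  1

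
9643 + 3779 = 13422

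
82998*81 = 6722838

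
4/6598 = 2/3299 = 0.00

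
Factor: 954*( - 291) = -2^1*3^3*53^1 *97^1 = - 277614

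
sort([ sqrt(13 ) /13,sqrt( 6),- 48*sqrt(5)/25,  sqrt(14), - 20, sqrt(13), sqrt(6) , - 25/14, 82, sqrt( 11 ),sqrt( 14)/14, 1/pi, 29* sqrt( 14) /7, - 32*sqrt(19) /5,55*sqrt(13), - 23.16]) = [ - 32*sqrt( 19)/5, - 23.16, - 20, - 48*sqrt(5)/25, - 25/14, sqrt(14)/14, sqrt( 13) /13, 1/pi, sqrt ( 6),sqrt(6 ), sqrt( 11 ), sqrt(13),sqrt (14),  29*sqrt( 14) /7 , 82 , 55*sqrt ( 13)] 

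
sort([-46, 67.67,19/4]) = [-46, 19/4,  67.67 ] 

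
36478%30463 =6015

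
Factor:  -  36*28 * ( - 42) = 42336 = 2^5 * 3^3*7^2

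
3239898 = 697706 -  - 2542192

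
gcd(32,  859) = 1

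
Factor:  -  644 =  - 2^2*7^1*23^1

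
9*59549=535941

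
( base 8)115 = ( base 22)3B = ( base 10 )77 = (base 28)2l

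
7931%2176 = 1403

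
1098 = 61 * 18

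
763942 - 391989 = 371953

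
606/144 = 101/24 = 4.21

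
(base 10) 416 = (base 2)110100000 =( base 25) GG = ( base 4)12200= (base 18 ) 152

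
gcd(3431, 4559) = 47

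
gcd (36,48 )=12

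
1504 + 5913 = 7417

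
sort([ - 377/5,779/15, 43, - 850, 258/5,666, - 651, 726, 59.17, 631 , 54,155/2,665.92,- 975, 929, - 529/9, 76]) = [-975,  -  850,  -  651,- 377/5, - 529/9, 43, 258/5,779/15, 54, 59.17,76,155/2,631,665.92,666,726,929 ] 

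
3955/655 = 791/131 = 6.04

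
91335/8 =91335/8=11416.88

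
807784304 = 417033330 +390750974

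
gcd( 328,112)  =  8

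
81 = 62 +19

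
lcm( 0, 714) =0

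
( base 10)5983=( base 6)43411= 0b1011101011111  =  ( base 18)1087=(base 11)454A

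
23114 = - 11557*(-2)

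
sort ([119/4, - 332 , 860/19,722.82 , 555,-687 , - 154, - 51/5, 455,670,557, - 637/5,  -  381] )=[ - 687, - 381 , - 332 ,-154, - 637/5, - 51/5,119/4, 860/19,455, 555, 557 , 670,722.82] 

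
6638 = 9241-2603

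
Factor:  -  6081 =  -3^1*2027^1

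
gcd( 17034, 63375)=3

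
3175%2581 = 594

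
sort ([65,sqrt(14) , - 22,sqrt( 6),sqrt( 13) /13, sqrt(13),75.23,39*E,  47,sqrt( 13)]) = [ - 22,sqrt( 13)/13,sqrt( 6), sqrt( 13 ),sqrt(13),sqrt( 14),47,65,75.23,39  *E ]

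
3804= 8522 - 4718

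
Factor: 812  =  2^2*7^1*29^1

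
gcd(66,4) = 2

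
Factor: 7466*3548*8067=2^3*3^1*  887^1*2689^1*3733^1 = 213689731656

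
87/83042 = 87/83042 = 0.00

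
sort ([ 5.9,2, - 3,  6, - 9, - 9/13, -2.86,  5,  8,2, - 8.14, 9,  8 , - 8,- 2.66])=[-9, - 8.14, - 8, - 3 , - 2.86, - 2.66, - 9/13,2, 2,5,5.9, 6,8,8, 9] 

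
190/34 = 5 + 10/17 = 5.59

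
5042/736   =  2521/368 = 6.85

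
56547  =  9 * 6283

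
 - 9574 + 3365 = -6209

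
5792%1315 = 532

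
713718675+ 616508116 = 1330226791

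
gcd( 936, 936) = 936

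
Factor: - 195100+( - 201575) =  - 3^2*5^2*41^1*43^1 = - 396675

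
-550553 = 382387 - 932940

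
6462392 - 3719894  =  2742498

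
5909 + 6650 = 12559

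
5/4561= 5/4561 = 0.00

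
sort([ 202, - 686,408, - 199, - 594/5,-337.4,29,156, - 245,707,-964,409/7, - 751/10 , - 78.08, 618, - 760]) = [ - 964, - 760, - 686, - 337.4, - 245, - 199, - 594/5,  -  78.08 , - 751/10,  29,  409/7, 156, 202, 408 , 618,707 ] 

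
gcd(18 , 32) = 2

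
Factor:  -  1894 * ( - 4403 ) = 8339282 = 2^1*7^1*17^1*37^1*947^1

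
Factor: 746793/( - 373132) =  - 2^( - 2 )*3^3*17^1*1627^1*93283^( - 1 )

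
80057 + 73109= 153166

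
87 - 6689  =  -6602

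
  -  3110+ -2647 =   -  5757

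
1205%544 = 117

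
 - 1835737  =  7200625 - 9036362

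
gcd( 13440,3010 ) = 70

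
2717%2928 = 2717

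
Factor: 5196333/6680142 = 1732111/2226714 =2^ ( - 1 )*3^( - 1)*7^( - 1 )*397^1*4363^1*53017^( - 1)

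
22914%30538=22914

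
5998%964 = 214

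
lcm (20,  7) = 140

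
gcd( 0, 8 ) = 8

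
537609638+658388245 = 1195997883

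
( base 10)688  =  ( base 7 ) 2002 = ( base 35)JN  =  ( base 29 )nl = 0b1010110000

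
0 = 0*54889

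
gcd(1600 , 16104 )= 8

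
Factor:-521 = -521^1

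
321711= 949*339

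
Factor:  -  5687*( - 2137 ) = 12153119=11^2*47^1*2137^1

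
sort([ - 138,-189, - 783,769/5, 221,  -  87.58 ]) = [ - 783, -189, - 138, - 87.58,  769/5, 221 ] 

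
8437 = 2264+6173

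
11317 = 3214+8103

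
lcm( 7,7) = 7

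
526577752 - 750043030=-223465278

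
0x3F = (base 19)36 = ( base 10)63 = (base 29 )25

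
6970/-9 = -6970/9 = - 774.44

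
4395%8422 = 4395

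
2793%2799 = 2793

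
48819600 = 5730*8520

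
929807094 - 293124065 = 636683029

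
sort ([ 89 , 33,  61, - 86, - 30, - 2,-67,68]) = [ - 86, - 67, - 30, - 2, 33 , 61,68,89 ]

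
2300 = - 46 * ( - 50) 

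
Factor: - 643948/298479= - 17404/8067 = - 2^2*3^(-1 )*19^1*229^1 *2689^ ( - 1)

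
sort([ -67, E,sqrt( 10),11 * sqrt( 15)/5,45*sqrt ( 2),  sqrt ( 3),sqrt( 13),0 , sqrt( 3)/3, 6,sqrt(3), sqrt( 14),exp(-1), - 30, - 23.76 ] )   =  [ - 67, - 30,-23.76, 0,  exp( - 1 ), sqrt( 3)/3,sqrt( 3 ),  sqrt( 3), E,sqrt(10),sqrt( 13),sqrt( 14 ) , 6,11*sqrt( 15)/5,45*sqrt(2) ]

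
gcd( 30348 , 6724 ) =4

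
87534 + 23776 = 111310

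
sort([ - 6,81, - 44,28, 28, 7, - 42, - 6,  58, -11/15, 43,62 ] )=[ - 44, - 42, - 6, - 6, - 11/15, 7, 28,28, 43,  58,62, 81] 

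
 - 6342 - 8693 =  - 15035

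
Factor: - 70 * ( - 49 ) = 2^1*5^1  *  7^3 =3430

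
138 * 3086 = 425868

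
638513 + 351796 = 990309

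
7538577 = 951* 7927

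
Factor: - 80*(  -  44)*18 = 63360 = 2^7*3^2*5^1*11^1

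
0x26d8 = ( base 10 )9944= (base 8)23330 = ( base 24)H68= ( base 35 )844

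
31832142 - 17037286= 14794856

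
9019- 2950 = 6069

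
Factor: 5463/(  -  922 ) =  - 2^( - 1)*3^2* 461^( - 1)*607^1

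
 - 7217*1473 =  - 10630641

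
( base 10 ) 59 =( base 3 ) 2012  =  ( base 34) 1P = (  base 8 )73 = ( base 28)23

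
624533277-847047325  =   - 222514048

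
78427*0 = 0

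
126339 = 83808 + 42531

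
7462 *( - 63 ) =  - 470106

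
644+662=1306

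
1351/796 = 1351/796 =1.70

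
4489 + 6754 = 11243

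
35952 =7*5136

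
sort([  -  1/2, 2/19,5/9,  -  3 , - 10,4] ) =[ - 10, - 3, - 1/2,  2/19,5/9, 4 ] 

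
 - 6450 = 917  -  7367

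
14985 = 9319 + 5666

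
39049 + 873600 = 912649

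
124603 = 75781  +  48822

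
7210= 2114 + 5096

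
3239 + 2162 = 5401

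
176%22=0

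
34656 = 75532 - 40876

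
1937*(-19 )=  -  36803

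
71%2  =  1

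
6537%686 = 363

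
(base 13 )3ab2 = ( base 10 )8426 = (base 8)20352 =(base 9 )12502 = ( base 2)10000011101010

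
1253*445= 557585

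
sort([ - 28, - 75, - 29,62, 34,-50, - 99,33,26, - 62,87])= [ - 99,- 75, - 62, - 50,-29, - 28,26, 33, 34,62,  87 ]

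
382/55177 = 382/55177 = 0.01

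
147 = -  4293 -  - 4440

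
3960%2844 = 1116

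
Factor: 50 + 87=137 = 137^1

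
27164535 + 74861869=102026404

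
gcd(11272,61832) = 8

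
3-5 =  - 2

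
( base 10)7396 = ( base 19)1195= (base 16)1ce4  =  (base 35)61b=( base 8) 16344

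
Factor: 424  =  2^3*53^1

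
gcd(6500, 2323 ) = 1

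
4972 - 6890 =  - 1918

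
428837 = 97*4421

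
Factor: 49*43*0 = 0=0^1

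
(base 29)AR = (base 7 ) 632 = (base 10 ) 317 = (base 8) 475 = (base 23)di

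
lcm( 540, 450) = 2700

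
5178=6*863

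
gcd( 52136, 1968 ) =8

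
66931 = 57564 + 9367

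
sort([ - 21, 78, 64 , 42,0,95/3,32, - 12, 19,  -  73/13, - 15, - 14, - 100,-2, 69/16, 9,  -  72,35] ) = [-100, - 72, - 21,-15, - 14, - 12, - 73/13, - 2,0, 69/16, 9, 19,95/3, 32, 35, 42,64,78]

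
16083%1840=1363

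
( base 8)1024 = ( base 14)2A0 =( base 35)f7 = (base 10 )532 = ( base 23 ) 103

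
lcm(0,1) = 0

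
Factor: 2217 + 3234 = 3^1*23^1*79^1=5451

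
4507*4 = 18028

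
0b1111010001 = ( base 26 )1bf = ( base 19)2d8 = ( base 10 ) 977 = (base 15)452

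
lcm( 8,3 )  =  24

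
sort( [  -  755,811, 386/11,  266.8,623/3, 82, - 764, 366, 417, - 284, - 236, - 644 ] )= [  -  764,-755,  -  644,-284, - 236, 386/11,82,623/3,266.8,366, 417, 811]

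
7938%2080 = 1698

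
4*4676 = 18704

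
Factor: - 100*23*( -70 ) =2^3*5^3 * 7^1*23^1 = 161000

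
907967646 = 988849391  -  80881745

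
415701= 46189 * 9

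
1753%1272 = 481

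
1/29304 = 1/29304= 0.00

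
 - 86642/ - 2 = 43321  +  0/1 = 43321.00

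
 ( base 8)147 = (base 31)3a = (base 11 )94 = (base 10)103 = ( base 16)67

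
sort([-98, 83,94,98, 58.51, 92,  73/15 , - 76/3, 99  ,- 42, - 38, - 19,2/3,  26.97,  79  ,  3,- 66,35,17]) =[ - 98 , - 66, - 42, - 38, - 76/3, - 19,  2/3,3,73/15,17, 26.97, 35,  58.51,  79,  83, 92  ,  94,98, 99 ] 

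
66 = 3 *22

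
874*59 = 51566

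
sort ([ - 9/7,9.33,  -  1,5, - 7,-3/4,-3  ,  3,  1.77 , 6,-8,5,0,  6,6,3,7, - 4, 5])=[ - 8,-7, - 4, - 3, - 9/7,  -  1, - 3/4, 0,1.77,3,3,5,5,  5,6, 6,6, 7,9.33]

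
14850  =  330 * 45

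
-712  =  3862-4574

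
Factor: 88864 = 2^5 *2777^1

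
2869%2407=462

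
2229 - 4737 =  -2508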